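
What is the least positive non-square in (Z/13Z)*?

(2/13) = −1, so 2 is the smallest positive non-residue mod 13.

2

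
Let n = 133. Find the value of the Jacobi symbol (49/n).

0

Reciprocity: 49 ≡ 1 and 133 ≡ 1 (mod 4), so (49/133) = +(133/49).
Reduce top mod 49: now compute (35/49).
Reciprocity: 35 ≡ 3 and 49 ≡ 1 (mod 4), so (35/49) = +(49/35).
Reduce top mod 35: now compute (14/35).
Pull out 2: since 35 ≡ 3 (mod 8), (2/35) = -1.
Reciprocity: 7 ≡ 3 and 35 ≡ 3 (mod 4), so (7/35) = −(35/7).
Reduce top mod 7: now compute (0/7).
Top reduces to 0: gcd > 1, so the symbol is 0.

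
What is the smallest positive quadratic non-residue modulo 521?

(2/521) = +1, so 2 is a residue.
(3/521) = −1, so 3 is the smallest positive non-residue mod 521.

3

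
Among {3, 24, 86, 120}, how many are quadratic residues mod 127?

(3/127) = -1 → non-residue.
(24/127) = -1 → non-residue.
(86/127) = -1 → non-residue.
(120/127) = +1 → QR.
Total quadratic residues among the 4: 1.

1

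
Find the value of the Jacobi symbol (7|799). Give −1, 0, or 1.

-1

Reciprocity: 7 ≡ 3 and 799 ≡ 3 (mod 4), so (7/799) = −(799/7).
Reduce top mod 7: now compute (1/7).
Reached (1/7) = 1. Collecting the sign flips along the way, the symbol is -1.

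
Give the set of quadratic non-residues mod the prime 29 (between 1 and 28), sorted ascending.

Square k = 1,…,14 (k and 29−k give the same square):
1²=1, 2²=4, 3²=9, 4²=16, 5²=25, 6²≡7, 7²≡20, 8²≡6, 9²≡23, 10²≡13, 11²≡5, 12²≡28, 13²≡24, 14²≡22 (mod 29).
The residues are {1, 4, 5, 6, 7, 9, 13, 16, 20, 22, 23, 24, 25, 28}; the non-residues are the remaining 14 nonzero classes.

2 3 8 10 11 12 14 15 17 18 19 21 26 27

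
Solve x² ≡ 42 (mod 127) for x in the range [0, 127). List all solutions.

Since 127 ≡ 3 (mod 4), a square root of 42 is 42^((127+1)/4) = 42^32 mod 127.
Repeated squaring: 42^2≡113, 42^4≡69, 42^8≡62, 42^16≡34, 42^32≡13 (mod 127).
42^32 = 42^(32) ≡ 13 (mod 127).
Check: 13² = 169 ≡ 42 (mod 127). The two roots are 13 and 114.

13, 114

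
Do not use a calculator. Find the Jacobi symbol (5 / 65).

0

Reciprocity: 5 ≡ 1 and 65 ≡ 1 (mod 4), so (5/65) = +(65/5).
Reduce top mod 5: now compute (0/5).
Top reduces to 0: gcd > 1, so the symbol is 0.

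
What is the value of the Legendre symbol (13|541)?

-1

Reciprocity: 13 ≡ 1 and 541 ≡ 1 (mod 4), so (13/541) = +(541/13).
Reduce top mod 13: now compute (8/13).
Pull out 2^3: since 13 ≡ 5 (mod 8), (2/13) = -1, so (2/13)^3 = -1.
Reached (1/13) = 1. Collecting the sign flips along the way, the symbol is -1.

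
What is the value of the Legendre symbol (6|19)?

1

Pull out 2: since 19 ≡ 3 (mod 8), (2/19) = -1.
Reciprocity: 3 ≡ 3 and 19 ≡ 3 (mod 4), so (3/19) = −(19/3).
Reduce top mod 3: now compute (1/3).
Reached (1/3) = 1. Collecting the sign flips along the way, the symbol is +1.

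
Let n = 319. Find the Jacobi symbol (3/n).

Reciprocity: 3 ≡ 3 and 319 ≡ 3 (mod 4), so (3/319) = −(319/3).
Reduce top mod 3: now compute (1/3).
Reached (1/3) = 1. Collecting the sign flips along the way, the symbol is -1.

-1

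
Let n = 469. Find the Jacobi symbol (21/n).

0

Reciprocity: 21 ≡ 1 and 469 ≡ 1 (mod 4), so (21/469) = +(469/21).
Reduce top mod 21: now compute (7/21).
Reciprocity: 7 ≡ 3 and 21 ≡ 1 (mod 4), so (7/21) = +(21/7).
Reduce top mod 7: now compute (0/7).
Top reduces to 0: gcd > 1, so the symbol is 0.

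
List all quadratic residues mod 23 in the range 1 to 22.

1 2 3 4 6 8 9 12 13 16 18

Square k = 1,…,11 (k and 23−k give the same square):
1²=1, 2²=4, 3²=9, 4²=16, 5²≡2, 6²≡13, 7²≡3, 8²≡18, 9²≡12, 10²≡8, 11²≡6 (mod 23).
So the quadratic residues mod 23 are {1, 2, 3, 4, 6, 8, 9, 12, 13, 16, 18}.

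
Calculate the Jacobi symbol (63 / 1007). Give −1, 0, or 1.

Reciprocity: 63 ≡ 3 and 1007 ≡ 3 (mod 4), so (63/1007) = −(1007/63).
Reduce top mod 63: now compute (62/63).
Pull out 2: since 63 ≡ 7 (mod 8), (2/63) = +1.
Reciprocity: 31 ≡ 3 and 63 ≡ 3 (mod 4), so (31/63) = −(63/31).
Reduce top mod 31: now compute (1/31).
Reached (1/31) = 1. Collecting the sign flips along the way, the symbol is +1.

1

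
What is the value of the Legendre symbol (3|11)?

1

Reciprocity: 3 ≡ 3 and 11 ≡ 3 (mod 4), so (3/11) = −(11/3).
Reduce top mod 3: now compute (2/3).
Pull out 2: since 3 ≡ 3 (mod 8), (2/3) = -1.
Reached (1/3) = 1. Collecting the sign flips along the way, the symbol is +1.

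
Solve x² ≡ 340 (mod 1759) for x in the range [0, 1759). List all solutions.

650, 1109

Since 1759 ≡ 3 (mod 4), a square root of 340 is 340^((1759+1)/4) = 340^440 mod 1759.
Repeated squaring: 340^2≡1265, 340^4≡1294, 340^8≡1627, 340^16≡1593, 340^32≡1171, 340^64≡980, 340^128≡1745, 340^256≡196 (mod 1759).
340^440 = 340^(256+128+32+16+8) ≡ 650 (mod 1759).
Check: 650² = 422500 ≡ 340 (mod 1759). The two roots are 650 and 1109.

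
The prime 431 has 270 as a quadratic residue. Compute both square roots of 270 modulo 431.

113, 318

Since 431 ≡ 3 (mod 4), a square root of 270 is 270^((431+1)/4) = 270^108 mod 431.
Repeated squaring: 270^2≡61, 270^4≡273, 270^8≡397, 270^16≡294, 270^32≡236, 270^64≡97 (mod 431).
270^108 = 270^(64+32+8+4) ≡ 318 (mod 431).
Check: 318² = 101124 ≡ 270 (mod 431). The two roots are 113 and 318.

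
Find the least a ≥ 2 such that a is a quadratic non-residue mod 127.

3

(2/127) = +1, so 2 is a residue.
(3/127) = −1, so 3 is the smallest positive non-residue mod 127.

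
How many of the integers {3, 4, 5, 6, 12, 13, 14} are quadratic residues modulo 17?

(3/17) = -1 → non-residue.
(4/17) = +1 → QR.
(5/17) = -1 → non-residue.
(6/17) = -1 → non-residue.
(12/17) = -1 → non-residue.
(13/17) = +1 → QR.
(14/17) = -1 → non-residue.
Total quadratic residues among the 7: 2.

2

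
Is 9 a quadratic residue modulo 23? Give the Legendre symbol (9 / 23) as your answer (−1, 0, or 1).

Reciprocity: 9 ≡ 1 and 23 ≡ 3 (mod 4), so (9/23) = +(23/9).
Reduce top mod 9: now compute (5/9).
Reciprocity: 5 ≡ 1 and 9 ≡ 1 (mod 4), so (5/9) = +(9/5).
Reduce top mod 5: now compute (4/5).
Pull out 2^2: since 5 ≡ 5 (mod 8), (2/5) = -1, so (2/5)^2 = +1.
Reached (1/5) = 1. Collecting the sign flips along the way, the symbol is +1.

1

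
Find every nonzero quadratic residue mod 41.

Square k = 1,…,20 (k and 41−k give the same square):
1²=1, 2²=4, 3²=9, 4²=16, 5²=25, 6²=36, 7²≡8, 8²≡23, 9²≡40, 10²≡18, 11²≡39, 12²≡21, 13²≡5, 14²≡32, 15²≡20, 16²≡10, 17²≡2, 18²≡37, 19²≡33, 20²≡31 (mod 41).
So the quadratic residues mod 41 are {1, 2, 4, 5, 8, 9, 10, 16, 18, 20, 21, 23, 25, 31, 32, 33, 36, 37, 39, 40}.

1,2,4,5,8,9,10,16,18,20,21,23,25,31,32,33,36,37,39,40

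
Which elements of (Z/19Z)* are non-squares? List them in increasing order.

Square k = 1,…,9 (k and 19−k give the same square):
1²=1, 2²=4, 3²=9, 4²=16, 5²≡6, 6²≡17, 7²≡11, 8²≡7, 9²≡5 (mod 19).
The residues are {1, 4, 5, 6, 7, 9, 11, 16, 17}; the non-residues are the remaining 9 nonzero classes.

2, 3, 8, 10, 12, 13, 14, 15, 18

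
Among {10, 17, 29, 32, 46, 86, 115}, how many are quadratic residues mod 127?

(10/127) = -1 → non-residue.
(17/127) = +1 → QR.
(29/127) = -1 → non-residue.
(32/127) = +1 → QR.
(46/127) = -1 → non-residue.
(86/127) = -1 → non-residue.
(115/127) = +1 → QR.
Total quadratic residues among the 7: 3.

3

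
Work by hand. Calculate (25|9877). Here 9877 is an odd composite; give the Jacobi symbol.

Reciprocity: 25 ≡ 1 and 9877 ≡ 1 (mod 4), so (25/9877) = +(9877/25).
Reduce top mod 25: now compute (2/25).
Pull out 2: since 25 ≡ 1 (mod 8), (2/25) = +1.
Reached (1/25) = 1. Collecting the sign flips along the way, the symbol is +1.

1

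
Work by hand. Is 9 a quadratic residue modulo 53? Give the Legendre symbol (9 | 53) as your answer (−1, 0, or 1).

1

Euler's criterion: (9/53) ≡ 9^26 (mod 53).
9^2 ≡ 28 (mod 53)
9^4 ≡ 42 (mod 53)
9^8 ≡ 15 (mod 53)
9^16 ≡ 13 (mod 53)
9^26 = 9^(16+8+2) ≡ 1 (mod 53).
Result is 1, so (9/53) = 1.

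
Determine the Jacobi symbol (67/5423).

1

Reciprocity: 67 ≡ 3 and 5423 ≡ 3 (mod 4), so (67/5423) = −(5423/67).
Reduce top mod 67: now compute (63/67).
Reciprocity: 63 ≡ 3 and 67 ≡ 3 (mod 4), so (63/67) = −(67/63).
Reduce top mod 63: now compute (4/63).
Pull out 2^2: since 63 ≡ 7 (mod 8), (2/63) = +1, so (2/63)^2 = +1.
Reached (1/63) = 1. Collecting the sign flips along the way, the symbol is +1.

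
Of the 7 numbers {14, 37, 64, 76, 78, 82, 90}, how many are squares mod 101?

(14/101) = +1 → QR.
(37/101) = +1 → QR.
(64/101) = +1 → QR.
(76/101) = +1 → QR.
(78/101) = +1 → QR.
(82/101) = +1 → QR.
(90/101) = -1 → non-residue.
Total quadratic residues among the 7: 6.

6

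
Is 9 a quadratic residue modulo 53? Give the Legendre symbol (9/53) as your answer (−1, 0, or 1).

Reciprocity: 9 ≡ 1 and 53 ≡ 1 (mod 4), so (9/53) = +(53/9).
Reduce top mod 9: now compute (8/9).
Pull out 2^3: since 9 ≡ 1 (mod 8), (2/9) = +1, so (2/9)^3 = +1.
Reached (1/9) = 1. Collecting the sign flips along the way, the symbol is +1.

1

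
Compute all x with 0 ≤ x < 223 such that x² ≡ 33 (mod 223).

Since 223 ≡ 3 (mod 4), a square root of 33 is 33^((223+1)/4) = 33^56 mod 223.
Repeated squaring: 33^2≡197, 33^4≡7, 33^8≡49, 33^16≡171, 33^32≡28 (mod 223).
33^56 = 33^(32+16+8) ≡ 16 (mod 223).
Check: 16² = 256 ≡ 33 (mod 223). The two roots are 16 and 207.

16, 207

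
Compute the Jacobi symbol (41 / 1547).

Reciprocity: 41 ≡ 1 and 1547 ≡ 3 (mod 4), so (41/1547) = +(1547/41).
Reduce top mod 41: now compute (30/41).
Pull out 2: since 41 ≡ 1 (mod 8), (2/41) = +1.
Reciprocity: 15 ≡ 3 and 41 ≡ 1 (mod 4), so (15/41) = +(41/15).
Reduce top mod 15: now compute (11/15).
Reciprocity: 11 ≡ 3 and 15 ≡ 3 (mod 4), so (11/15) = −(15/11).
Reduce top mod 11: now compute (4/11).
Pull out 2^2: since 11 ≡ 3 (mod 8), (2/11) = -1, so (2/11)^2 = +1.
Reached (1/11) = 1. Collecting the sign flips along the way, the symbol is -1.

-1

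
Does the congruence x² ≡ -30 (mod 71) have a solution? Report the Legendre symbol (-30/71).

-1

Euler's criterion: (-30/71) ≡ 41^35 (mod 71).
41^2 ≡ 48 (mod 71)
41^4 ≡ 32 (mod 71)
41^8 ≡ 30 (mod 71)
41^16 ≡ 48 (mod 71)
41^32 ≡ 32 (mod 71)
41^35 = 41^(32+2+1) ≡ 70 (mod 71).
Result is 70 ≡ −1, so (-30/71) = −1.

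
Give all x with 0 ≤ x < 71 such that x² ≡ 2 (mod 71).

Since 71 ≡ 3 (mod 4), a square root of 2 is 2^((71+1)/4) = 2^18 mod 71.
Repeated squaring: 2^2≡4, 2^4≡16, 2^8≡43, 2^16≡3 (mod 71).
2^18 = 2^(16+2) ≡ 12 (mod 71).
Check: 12² = 144 ≡ 2 (mod 71). The two roots are 12 and 59.

12, 59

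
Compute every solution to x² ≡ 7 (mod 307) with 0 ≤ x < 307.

Since 307 ≡ 3 (mod 4), a square root of 7 is 7^((307+1)/4) = 7^77 mod 307.
Repeated squaring: 7^2≡49, 7^4≡252, 7^8≡262, 7^16≡183, 7^32≡26, 7^64≡62 (mod 307).
7^77 = 7^(64+8+4+1) ≡ 264 (mod 307).
Check: 264² = 69696 ≡ 7 (mod 307). The two roots are 43 and 264.

43, 264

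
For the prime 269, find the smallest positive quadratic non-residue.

(2/269) = −1, so 2 is the smallest positive non-residue mod 269.

2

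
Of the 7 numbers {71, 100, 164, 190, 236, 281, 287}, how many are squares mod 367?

(71/367) = -1 → non-residue.
(100/367) = +1 → QR.
(164/367) = +1 → QR.
(190/367) = +1 → QR.
(236/367) = +1 → QR.
(281/367) = +1 → QR.
(287/367) = +1 → QR.
Total quadratic residues among the 7: 6.

6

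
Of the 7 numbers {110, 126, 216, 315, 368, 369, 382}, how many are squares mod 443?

(110/443) = -1 → non-residue.
(126/443) = +1 → QR.
(216/443) = -1 → non-residue.
(315/443) = +1 → QR.
(368/443) = -1 → non-residue.
(369/443) = +1 → QR.
(382/443) = -1 → non-residue.
Total quadratic residues among the 7: 3.

3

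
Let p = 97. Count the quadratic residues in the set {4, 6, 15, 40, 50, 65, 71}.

(4/97) = +1 → QR.
(6/97) = +1 → QR.
(15/97) = -1 → non-residue.
(40/97) = -1 → non-residue.
(50/97) = +1 → QR.
(65/97) = +1 → QR.
(71/97) = -1 → non-residue.
Total quadratic residues among the 7: 4.

4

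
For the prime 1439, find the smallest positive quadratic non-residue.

(2/1439) = +1, so 2 is a residue.
(3/1439) = +1, so 3 is a residue.
(4/1439) = +1, so 4 is a residue.
(5/1439) = +1, so 5 is a residue.
(6/1439) = +1, so 6 is a residue.
(7/1439) = −1, so 7 is the smallest positive non-residue mod 1439.

7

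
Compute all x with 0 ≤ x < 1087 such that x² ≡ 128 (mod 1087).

Since 1087 ≡ 3 (mod 4), a square root of 128 is 128^((1087+1)/4) = 128^272 mod 1087.
Repeated squaring: 128^2≡79, 128^4≡806, 128^8≡697, 128^16≡1007, 128^32≡965, 128^64≡753, 128^128≡682, 128^256≡975 (mod 1087).
128^272 = 128^(256+16) ≡ 264 (mod 1087).
Check: 264² = 69696 ≡ 128 (mod 1087). The two roots are 264 and 823.

264, 823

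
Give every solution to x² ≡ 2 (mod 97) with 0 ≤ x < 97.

97 ≡ 1 (mod 4), so we find a root by search.
Trying successive values, 14² = 196 ≡ 2 (mod 97). The other root is 97 − 14 = 83.

14, 83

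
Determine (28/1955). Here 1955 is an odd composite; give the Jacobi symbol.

-1

Pull out 2^2: since 1955 ≡ 3 (mod 8), (2/1955) = -1, so (2/1955)^2 = +1.
Reciprocity: 7 ≡ 3 and 1955 ≡ 3 (mod 4), so (7/1955) = −(1955/7).
Reduce top mod 7: now compute (2/7).
Pull out 2: since 7 ≡ 7 (mod 8), (2/7) = +1.
Reached (1/7) = 1. Collecting the sign flips along the way, the symbol is -1.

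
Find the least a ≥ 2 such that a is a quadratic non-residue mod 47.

5

(2/47) = +1, so 2 is a residue.
(3/47) = +1, so 3 is a residue.
(4/47) = +1, so 4 is a residue.
(5/47) = −1, so 5 is the smallest positive non-residue mod 47.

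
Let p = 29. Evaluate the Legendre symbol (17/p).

-1

Euler's criterion: (17/29) ≡ 17^14 (mod 29).
17^2 ≡ 28 (mod 29)
17^4 ≡ 1 (mod 29)
17^8 ≡ 1 (mod 29)
17^14 = 17^(8+4+2) ≡ 28 (mod 29).
Result is 28 ≡ −1, so (17/29) = −1.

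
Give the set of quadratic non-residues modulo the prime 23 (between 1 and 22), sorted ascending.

Square k = 1,…,11 (k and 23−k give the same square):
1²=1, 2²=4, 3²=9, 4²=16, 5²≡2, 6²≡13, 7²≡3, 8²≡18, 9²≡12, 10²≡8, 11²≡6 (mod 23).
The residues are {1, 2, 3, 4, 6, 8, 9, 12, 13, 16, 18}; the non-residues are the remaining 11 nonzero classes.

5,7,10,11,14,15,17,19,20,21,22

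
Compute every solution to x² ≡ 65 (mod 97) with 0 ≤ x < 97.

29, 68

97 ≡ 1 (mod 4), so we find a root by search.
Trying successive values, 29² = 841 ≡ 65 (mod 97). The other root is 97 − 29 = 68.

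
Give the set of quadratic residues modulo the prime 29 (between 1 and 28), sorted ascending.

Square k = 1,…,14 (k and 29−k give the same square):
1²=1, 2²=4, 3²=9, 4²=16, 5²=25, 6²≡7, 7²≡20, 8²≡6, 9²≡23, 10²≡13, 11²≡5, 12²≡28, 13²≡24, 14²≡22 (mod 29).
So the quadratic residues mod 29 are {1, 4, 5, 6, 7, 9, 13, 16, 20, 22, 23, 24, 25, 28}.

1,4,5,6,7,9,13,16,20,22,23,24,25,28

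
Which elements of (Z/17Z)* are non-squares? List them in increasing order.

3 5 6 7 10 11 12 14

Square k = 1,…,8 (k and 17−k give the same square):
1²=1, 2²=4, 3²=9, 4²=16, 5²≡8, 6²≡2, 7²≡15, 8²≡13 (mod 17).
The residues are {1, 2, 4, 8, 9, 13, 15, 16}; the non-residues are the remaining 8 nonzero classes.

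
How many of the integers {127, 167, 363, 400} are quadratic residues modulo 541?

(127/541) = -1 → non-residue.
(167/541) = -1 → non-residue.
(363/541) = +1 → QR.
(400/541) = +1 → QR.
Total quadratic residues among the 4: 2.

2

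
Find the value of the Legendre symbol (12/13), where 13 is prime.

1

Euler's criterion: (12/13) ≡ 12^6 (mod 13).
12^2 ≡ 1 (mod 13)
12^4 ≡ 1 (mod 13)
12^6 = 12^(4+2) ≡ 1 (mod 13).
Result is 1, so (12/13) = 1.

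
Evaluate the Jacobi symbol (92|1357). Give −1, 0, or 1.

Pull out 2^2: since 1357 ≡ 5 (mod 8), (2/1357) = -1, so (2/1357)^2 = +1.
Reciprocity: 23 ≡ 3 and 1357 ≡ 1 (mod 4), so (23/1357) = +(1357/23).
Reduce top mod 23: now compute (0/23).
Top reduces to 0: gcd > 1, so the symbol is 0.

0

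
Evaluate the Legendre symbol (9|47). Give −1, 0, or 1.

1

Euler's criterion: (9/47) ≡ 9^23 (mod 47).
9^2 ≡ 34 (mod 47)
9^4 ≡ 28 (mod 47)
9^8 ≡ 32 (mod 47)
9^16 ≡ 37 (mod 47)
9^23 = 9^(16+4+2+1) ≡ 1 (mod 47).
Result is 1, so (9/47) = 1.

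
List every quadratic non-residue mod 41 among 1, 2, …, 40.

Square k = 1,…,20 (k and 41−k give the same square):
1²=1, 2²=4, 3²=9, 4²=16, 5²=25, 6²=36, 7²≡8, 8²≡23, 9²≡40, 10²≡18, 11²≡39, 12²≡21, 13²≡5, 14²≡32, 15²≡20, 16²≡10, 17²≡2, 18²≡37, 19²≡33, 20²≡31 (mod 41).
The residues are {1, 2, 4, 5, 8, 9, 10, 16, 18, 20, 21, 23, 25, 31, 32, 33, 36, 37, 39, 40}; the non-residues are the remaining 20 nonzero classes.

3 6 7 11 12 13 14 15 17 19 22 24 26 27 28 29 30 34 35 38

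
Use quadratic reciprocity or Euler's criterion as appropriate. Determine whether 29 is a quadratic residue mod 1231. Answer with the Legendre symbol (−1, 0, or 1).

Reciprocity: 29 ≡ 1 and 1231 ≡ 3 (mod 4), so (29/1231) = +(1231/29).
Reduce top mod 29: now compute (13/29).
Reciprocity: 13 ≡ 1 and 29 ≡ 1 (mod 4), so (13/29) = +(29/13).
Reduce top mod 13: now compute (3/13).
Reciprocity: 3 ≡ 3 and 13 ≡ 1 (mod 4), so (3/13) = +(13/3).
Reduce top mod 3: now compute (1/3).
Reached (1/3) = 1. Collecting the sign flips along the way, the symbol is +1.

1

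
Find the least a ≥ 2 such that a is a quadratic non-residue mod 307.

2

(2/307) = −1, so 2 is the smallest positive non-residue mod 307.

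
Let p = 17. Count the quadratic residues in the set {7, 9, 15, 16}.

3

(7/17) = -1 → non-residue.
(9/17) = +1 → QR.
(15/17) = +1 → QR.
(16/17) = +1 → QR.
Total quadratic residues among the 4: 3.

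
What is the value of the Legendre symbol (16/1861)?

Pull out 2^4: since 1861 ≡ 5 (mod 8), (2/1861) = -1, so (2/1861)^4 = +1.
Reached (1/1861) = 1. Collecting the sign flips along the way, the symbol is +1.

1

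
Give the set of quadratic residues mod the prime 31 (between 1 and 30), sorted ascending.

Square k = 1,…,15 (k and 31−k give the same square):
1²=1, 2²=4, 3²=9, 4²=16, 5²=25, 6²≡5, 7²≡18, 8²≡2, 9²≡19, 10²≡7, 11²≡28, 12²≡20, 13²≡14, 14²≡10, 15²≡8 (mod 31).
So the quadratic residues mod 31 are {1, 2, 4, 5, 7, 8, 9, 10, 14, 16, 18, 19, 20, 25, 28}.

1,2,4,5,7,8,9,10,14,16,18,19,20,25,28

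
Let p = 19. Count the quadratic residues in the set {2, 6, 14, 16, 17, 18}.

(2/19) = -1 → non-residue.
(6/19) = +1 → QR.
(14/19) = -1 → non-residue.
(16/19) = +1 → QR.
(17/19) = +1 → QR.
(18/19) = -1 → non-residue.
Total quadratic residues among the 6: 3.

3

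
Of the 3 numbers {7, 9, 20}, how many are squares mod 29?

3

(7/29) = +1 → QR.
(9/29) = +1 → QR.
(20/29) = +1 → QR.
Total quadratic residues among the 3: 3.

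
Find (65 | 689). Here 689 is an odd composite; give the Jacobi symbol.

0

Reciprocity: 65 ≡ 1 and 689 ≡ 1 (mod 4), so (65/689) = +(689/65).
Reduce top mod 65: now compute (39/65).
Reciprocity: 39 ≡ 3 and 65 ≡ 1 (mod 4), so (39/65) = +(65/39).
Reduce top mod 39: now compute (26/39).
Pull out 2: since 39 ≡ 7 (mod 8), (2/39) = +1.
Reciprocity: 13 ≡ 1 and 39 ≡ 3 (mod 4), so (13/39) = +(39/13).
Reduce top mod 13: now compute (0/13).
Top reduces to 0: gcd > 1, so the symbol is 0.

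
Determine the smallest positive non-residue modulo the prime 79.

3

(2/79) = +1, so 2 is a residue.
(3/79) = −1, so 3 is the smallest positive non-residue mod 79.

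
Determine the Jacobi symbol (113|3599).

-1

Reciprocity: 113 ≡ 1 and 3599 ≡ 3 (mod 4), so (113/3599) = +(3599/113).
Reduce top mod 113: now compute (96/113).
Pull out 2^5: since 113 ≡ 1 (mod 8), (2/113) = +1, so (2/113)^5 = +1.
Reciprocity: 3 ≡ 3 and 113 ≡ 1 (mod 4), so (3/113) = +(113/3).
Reduce top mod 3: now compute (2/3).
Pull out 2: since 3 ≡ 3 (mod 8), (2/3) = -1.
Reached (1/3) = 1. Collecting the sign flips along the way, the symbol is -1.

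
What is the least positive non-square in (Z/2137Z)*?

(2/2137) = +1, so 2 is a residue.
(3/2137) = +1, so 3 is a residue.
(4/2137) = +1, so 4 is a residue.
(5/2137) = −1, so 5 is the smallest positive non-residue mod 2137.

5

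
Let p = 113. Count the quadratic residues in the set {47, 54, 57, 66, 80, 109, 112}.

(47/113) = -1 → non-residue.
(54/113) = -1 → non-residue.
(57/113) = +1 → QR.
(66/113) = -1 → non-residue.
(80/113) = -1 → non-residue.
(109/113) = +1 → QR.
(112/113) = +1 → QR.
Total quadratic residues among the 7: 3.

3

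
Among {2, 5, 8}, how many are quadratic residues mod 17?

(2/17) = +1 → QR.
(5/17) = -1 → non-residue.
(8/17) = +1 → QR.
Total quadratic residues among the 3: 2.

2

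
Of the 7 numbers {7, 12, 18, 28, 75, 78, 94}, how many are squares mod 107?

2

(7/107) = -1 → non-residue.
(12/107) = +1 → QR.
(18/107) = -1 → non-residue.
(28/107) = -1 → non-residue.
(75/107) = +1 → QR.
(78/107) = -1 → non-residue.
(94/107) = -1 → non-residue.
Total quadratic residues among the 7: 2.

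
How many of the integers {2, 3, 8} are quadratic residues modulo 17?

(2/17) = +1 → QR.
(3/17) = -1 → non-residue.
(8/17) = +1 → QR.
Total quadratic residues among the 3: 2.

2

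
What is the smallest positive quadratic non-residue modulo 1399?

3

(2/1399) = +1, so 2 is a residue.
(3/1399) = −1, so 3 is the smallest positive non-residue mod 1399.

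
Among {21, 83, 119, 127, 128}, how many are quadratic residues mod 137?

(21/137) = -1 → non-residue.
(83/137) = -1 → non-residue.
(119/137) = +1 → QR.
(127/137) = -1 → non-residue.
(128/137) = +1 → QR.
Total quadratic residues among the 5: 2.

2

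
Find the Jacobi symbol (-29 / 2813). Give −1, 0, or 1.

First reduce: -29 ≡ 2784 (mod 2813).
Pull out 2^5: since 2813 ≡ 5 (mod 8), (2/2813) = -1, so (2/2813)^5 = -1.
Reciprocity: 87 ≡ 3 and 2813 ≡ 1 (mod 4), so (87/2813) = +(2813/87).
Reduce top mod 87: now compute (29/87).
Reciprocity: 29 ≡ 1 and 87 ≡ 3 (mod 4), so (29/87) = +(87/29).
Reduce top mod 29: now compute (0/29).
Top reduces to 0: gcd > 1, so the symbol is 0.

0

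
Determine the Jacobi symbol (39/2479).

-1

Reciprocity: 39 ≡ 3 and 2479 ≡ 3 (mod 4), so (39/2479) = −(2479/39).
Reduce top mod 39: now compute (22/39).
Pull out 2: since 39 ≡ 7 (mod 8), (2/39) = +1.
Reciprocity: 11 ≡ 3 and 39 ≡ 3 (mod 4), so (11/39) = −(39/11).
Reduce top mod 11: now compute (6/11).
Pull out 2: since 11 ≡ 3 (mod 8), (2/11) = -1.
Reciprocity: 3 ≡ 3 and 11 ≡ 3 (mod 4), so (3/11) = −(11/3).
Reduce top mod 3: now compute (2/3).
Pull out 2: since 3 ≡ 3 (mod 8), (2/3) = -1.
Reached (1/3) = 1. Collecting the sign flips along the way, the symbol is -1.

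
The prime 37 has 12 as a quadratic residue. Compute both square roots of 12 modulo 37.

7, 30

37 ≡ 1 (mod 4), so we find a root by search.
Trying successive values, 7² = 49 ≡ 12 (mod 37). The other root is 37 − 7 = 30.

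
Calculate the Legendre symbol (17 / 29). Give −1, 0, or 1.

-1

Euler's criterion: (17/29) ≡ 17^14 (mod 29).
17^2 ≡ 28 (mod 29)
17^4 ≡ 1 (mod 29)
17^8 ≡ 1 (mod 29)
17^14 = 17^(8+4+2) ≡ 28 (mod 29).
Result is 28 ≡ −1, so (17/29) = −1.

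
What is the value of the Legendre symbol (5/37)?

Reciprocity: 5 ≡ 1 and 37 ≡ 1 (mod 4), so (5/37) = +(37/5).
Reduce top mod 5: now compute (2/5).
Pull out 2: since 5 ≡ 5 (mod 8), (2/5) = -1.
Reached (1/5) = 1. Collecting the sign flips along the way, the symbol is -1.

-1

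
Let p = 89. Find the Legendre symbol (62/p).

-1

Euler's criterion: (62/89) ≡ 62^44 (mod 89).
62^2 ≡ 17 (mod 89)
62^4 ≡ 22 (mod 89)
62^8 ≡ 39 (mod 89)
62^16 ≡ 8 (mod 89)
62^32 ≡ 64 (mod 89)
62^44 = 62^(32+8+4) ≡ 88 (mod 89).
Result is 88 ≡ −1, so (62/89) = −1.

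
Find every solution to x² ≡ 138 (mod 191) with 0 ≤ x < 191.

Since 191 ≡ 3 (mod 4), a square root of 138 is 138^((191+1)/4) = 138^48 mod 191.
Repeated squaring: 138^2≡135, 138^4≡80, 138^8≡97, 138^16≡50, 138^32≡17 (mod 191).
138^48 = 138^(32+16) ≡ 86 (mod 191).
Check: 86² = 7396 ≡ 138 (mod 191). The two roots are 86 and 105.

86, 105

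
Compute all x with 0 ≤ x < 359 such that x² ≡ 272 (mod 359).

166, 193

Since 359 ≡ 3 (mod 4), a square root of 272 is 272^((359+1)/4) = 272^90 mod 359.
Repeated squaring: 272^2≡30, 272^4≡182, 272^8≡96, 272^16≡241, 272^32≡282, 272^64≡185 (mod 359).
272^90 = 272^(64+16+8+2) ≡ 193 (mod 359).
Check: 193² = 37249 ≡ 272 (mod 359). The two roots are 166 and 193.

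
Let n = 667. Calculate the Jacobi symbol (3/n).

Reciprocity: 3 ≡ 3 and 667 ≡ 3 (mod 4), so (3/667) = −(667/3).
Reduce top mod 3: now compute (1/3).
Reached (1/3) = 1. Collecting the sign flips along the way, the symbol is -1.

-1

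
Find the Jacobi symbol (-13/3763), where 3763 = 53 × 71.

First reduce: -13 ≡ 3750 (mod 3763).
Pull out 2: since 3763 ≡ 3 (mod 8), (2/3763) = -1.
Reciprocity: 1875 ≡ 3 and 3763 ≡ 3 (mod 4), so (1875/3763) = −(3763/1875).
Reduce top mod 1875: now compute (13/1875).
Reciprocity: 13 ≡ 1 and 1875 ≡ 3 (mod 4), so (13/1875) = +(1875/13).
Reduce top mod 13: now compute (3/13).
Reciprocity: 3 ≡ 3 and 13 ≡ 1 (mod 4), so (3/13) = +(13/3).
Reduce top mod 3: now compute (1/3).
Reached (1/3) = 1. Collecting the sign flips along the way, the symbol is +1.

1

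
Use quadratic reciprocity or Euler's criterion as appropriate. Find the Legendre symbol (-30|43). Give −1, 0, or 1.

1

Euler's criterion: (-30/43) ≡ 13^21 (mod 43).
13^2 ≡ 40 (mod 43)
13^4 ≡ 9 (mod 43)
13^8 ≡ 38 (mod 43)
13^16 ≡ 25 (mod 43)
13^21 = 13^(16+4+1) ≡ 1 (mod 43).
Result is 1, so (-30/43) = 1.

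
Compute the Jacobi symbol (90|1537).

Pull out 2: since 1537 ≡ 1 (mod 8), (2/1537) = +1.
Reciprocity: 45 ≡ 1 and 1537 ≡ 1 (mod 4), so (45/1537) = +(1537/45).
Reduce top mod 45: now compute (7/45).
Reciprocity: 7 ≡ 3 and 45 ≡ 1 (mod 4), so (7/45) = +(45/7).
Reduce top mod 7: now compute (3/7).
Reciprocity: 3 ≡ 3 and 7 ≡ 3 (mod 4), so (3/7) = −(7/3).
Reduce top mod 3: now compute (1/3).
Reached (1/3) = 1. Collecting the sign flips along the way, the symbol is -1.

-1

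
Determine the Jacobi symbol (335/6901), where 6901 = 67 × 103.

Reciprocity: 335 ≡ 3 and 6901 ≡ 1 (mod 4), so (335/6901) = +(6901/335).
Reduce top mod 335: now compute (201/335).
Reciprocity: 201 ≡ 1 and 335 ≡ 3 (mod 4), so (201/335) = +(335/201).
Reduce top mod 201: now compute (134/201).
Pull out 2: since 201 ≡ 1 (mod 8), (2/201) = +1.
Reciprocity: 67 ≡ 3 and 201 ≡ 1 (mod 4), so (67/201) = +(201/67).
Reduce top mod 67: now compute (0/67).
Top reduces to 0: gcd > 1, so the symbol is 0.

0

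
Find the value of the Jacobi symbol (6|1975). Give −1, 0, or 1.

-1

Pull out 2: since 1975 ≡ 7 (mod 8), (2/1975) = +1.
Reciprocity: 3 ≡ 3 and 1975 ≡ 3 (mod 4), so (3/1975) = −(1975/3).
Reduce top mod 3: now compute (1/3).
Reached (1/3) = 1. Collecting the sign flips along the way, the symbol is -1.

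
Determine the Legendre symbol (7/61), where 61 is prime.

Reciprocity: 7 ≡ 3 and 61 ≡ 1 (mod 4), so (7/61) = +(61/7).
Reduce top mod 7: now compute (5/7).
Reciprocity: 5 ≡ 1 and 7 ≡ 3 (mod 4), so (5/7) = +(7/5).
Reduce top mod 5: now compute (2/5).
Pull out 2: since 5 ≡ 5 (mod 8), (2/5) = -1.
Reached (1/5) = 1. Collecting the sign flips along the way, the symbol is -1.

-1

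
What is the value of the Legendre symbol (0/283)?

Top reduces to 0: gcd > 1, so the symbol is 0.

0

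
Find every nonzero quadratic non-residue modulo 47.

5 10 11 13 15 19 20 22 23 26 29 30 31 33 35 38 39 40 41 43 44 45 46

Square k = 1,…,23 (k and 47−k give the same square):
1²=1, 2²=4, 3²=9, 4²=16, 5²=25, 6²=36, 7²≡2, 8²≡17, 9²≡34, 10²≡6, 11²≡27, 12²≡3, 13²≡28, 14²≡8, 15²≡37, 16²≡21, 17²≡7, 18²≡42, 19²≡32, 20²≡24, 21²≡18, 22²≡14, 23²≡12 (mod 47).
The residues are {1, 2, 3, 4, 6, 7, 8, 9, 12, 14, 16, 17, 18, 21, 24, 25, 27, 28, 32, 34, 36, 37, 42}; the non-residues are the remaining 23 nonzero classes.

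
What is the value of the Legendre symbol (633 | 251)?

1

First reduce: 633 ≡ 131 (mod 251).
Reciprocity: 131 ≡ 3 and 251 ≡ 3 (mod 4), so (131/251) = −(251/131).
Reduce top mod 131: now compute (120/131).
Pull out 2^3: since 131 ≡ 3 (mod 8), (2/131) = -1, so (2/131)^3 = -1.
Reciprocity: 15 ≡ 3 and 131 ≡ 3 (mod 4), so (15/131) = −(131/15).
Reduce top mod 15: now compute (11/15).
Reciprocity: 11 ≡ 3 and 15 ≡ 3 (mod 4), so (11/15) = −(15/11).
Reduce top mod 11: now compute (4/11).
Pull out 2^2: since 11 ≡ 3 (mod 8), (2/11) = -1, so (2/11)^2 = +1.
Reached (1/11) = 1. Collecting the sign flips along the way, the symbol is +1.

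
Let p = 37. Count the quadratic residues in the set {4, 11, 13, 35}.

(4/37) = +1 → QR.
(11/37) = +1 → QR.
(13/37) = -1 → non-residue.
(35/37) = -1 → non-residue.
Total quadratic residues among the 4: 2.

2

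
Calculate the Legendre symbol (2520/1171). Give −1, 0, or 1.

First reduce: 2520 ≡ 178 (mod 1171).
Pull out 2: since 1171 ≡ 3 (mod 8), (2/1171) = -1.
Reciprocity: 89 ≡ 1 and 1171 ≡ 3 (mod 4), so (89/1171) = +(1171/89).
Reduce top mod 89: now compute (14/89).
Pull out 2: since 89 ≡ 1 (mod 8), (2/89) = +1.
Reciprocity: 7 ≡ 3 and 89 ≡ 1 (mod 4), so (7/89) = +(89/7).
Reduce top mod 7: now compute (5/7).
Reciprocity: 5 ≡ 1 and 7 ≡ 3 (mod 4), so (5/7) = +(7/5).
Reduce top mod 5: now compute (2/5).
Pull out 2: since 5 ≡ 5 (mod 8), (2/5) = -1.
Reached (1/5) = 1. Collecting the sign flips along the way, the symbol is +1.

1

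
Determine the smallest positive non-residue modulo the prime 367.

3

(2/367) = +1, so 2 is a residue.
(3/367) = −1, so 3 is the smallest positive non-residue mod 367.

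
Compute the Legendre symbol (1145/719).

-1

First reduce: 1145 ≡ 426 (mod 719).
Pull out 2: since 719 ≡ 7 (mod 8), (2/719) = +1.
Reciprocity: 213 ≡ 1 and 719 ≡ 3 (mod 4), so (213/719) = +(719/213).
Reduce top mod 213: now compute (80/213).
Pull out 2^4: since 213 ≡ 5 (mod 8), (2/213) = -1, so (2/213)^4 = +1.
Reciprocity: 5 ≡ 1 and 213 ≡ 1 (mod 4), so (5/213) = +(213/5).
Reduce top mod 5: now compute (3/5).
Reciprocity: 3 ≡ 3 and 5 ≡ 1 (mod 4), so (3/5) = +(5/3).
Reduce top mod 3: now compute (2/3).
Pull out 2: since 3 ≡ 3 (mod 8), (2/3) = -1.
Reached (1/3) = 1. Collecting the sign flips along the way, the symbol is -1.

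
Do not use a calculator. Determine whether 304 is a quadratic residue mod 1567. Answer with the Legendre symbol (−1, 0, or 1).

Pull out 2^4: since 1567 ≡ 7 (mod 8), (2/1567) = +1, so (2/1567)^4 = +1.
Reciprocity: 19 ≡ 3 and 1567 ≡ 3 (mod 4), so (19/1567) = −(1567/19).
Reduce top mod 19: now compute (9/19).
Reciprocity: 9 ≡ 1 and 19 ≡ 3 (mod 4), so (9/19) = +(19/9).
Reduce top mod 9: now compute (1/9).
Reached (1/9) = 1. Collecting the sign flips along the way, the symbol is -1.

-1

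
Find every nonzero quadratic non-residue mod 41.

3,6,7,11,12,13,14,15,17,19,22,24,26,27,28,29,30,34,35,38

Square k = 1,…,20 (k and 41−k give the same square):
1²=1, 2²=4, 3²=9, 4²=16, 5²=25, 6²=36, 7²≡8, 8²≡23, 9²≡40, 10²≡18, 11²≡39, 12²≡21, 13²≡5, 14²≡32, 15²≡20, 16²≡10, 17²≡2, 18²≡37, 19²≡33, 20²≡31 (mod 41).
The residues are {1, 2, 4, 5, 8, 9, 10, 16, 18, 20, 21, 23, 25, 31, 32, 33, 36, 37, 39, 40}; the non-residues are the remaining 20 nonzero classes.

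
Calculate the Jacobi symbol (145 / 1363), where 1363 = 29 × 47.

0

Reciprocity: 145 ≡ 1 and 1363 ≡ 3 (mod 4), so (145/1363) = +(1363/145).
Reduce top mod 145: now compute (58/145).
Pull out 2: since 145 ≡ 1 (mod 8), (2/145) = +1.
Reciprocity: 29 ≡ 1 and 145 ≡ 1 (mod 4), so (29/145) = +(145/29).
Reduce top mod 29: now compute (0/29).
Top reduces to 0: gcd > 1, so the symbol is 0.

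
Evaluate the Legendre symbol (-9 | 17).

1

Euler's criterion: (-9/17) ≡ 8^8 (mod 17).
8^2 ≡ 13 (mod 17)
8^4 ≡ 16 (mod 17)
8^8 ≡ 1 (mod 17)
8^8 = 8^(8) ≡ 1 (mod 17).
Result is 1, so (-9/17) = 1.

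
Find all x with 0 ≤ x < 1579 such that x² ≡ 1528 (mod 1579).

330, 1249

Since 1579 ≡ 3 (mod 4), a square root of 1528 is 1528^((1579+1)/4) = 1528^395 mod 1579.
Repeated squaring: 1528^2≡1022, 1528^4≡765, 1528^8≡995, 1528^16≡1571, 1528^32≡64, 1528^64≡938, 1528^128≡341, 1528^256≡1014 (mod 1579).
1528^395 = 1528^(256+128+8+2+1) ≡ 330 (mod 1579).
Check: 330² = 108900 ≡ 1528 (mod 1579). The two roots are 330 and 1249.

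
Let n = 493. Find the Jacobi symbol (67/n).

Reciprocity: 67 ≡ 3 and 493 ≡ 1 (mod 4), so (67/493) = +(493/67).
Reduce top mod 67: now compute (24/67).
Pull out 2^3: since 67 ≡ 3 (mod 8), (2/67) = -1, so (2/67)^3 = -1.
Reciprocity: 3 ≡ 3 and 67 ≡ 3 (mod 4), so (3/67) = −(67/3).
Reduce top mod 3: now compute (1/3).
Reached (1/3) = 1. Collecting the sign flips along the way, the symbol is +1.

1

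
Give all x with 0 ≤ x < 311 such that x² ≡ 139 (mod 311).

57, 254

Since 311 ≡ 3 (mod 4), a square root of 139 is 139^((311+1)/4) = 139^78 mod 311.
Repeated squaring: 139^2≡39, 139^4≡277, 139^8≡223, 139^16≡280, 139^32≡28, 139^64≡162 (mod 311).
139^78 = 139^(64+8+4+2) ≡ 254 (mod 311).
Check: 254² = 64516 ≡ 139 (mod 311). The two roots are 57 and 254.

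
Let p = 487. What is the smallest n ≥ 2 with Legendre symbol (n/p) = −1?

3

(2/487) = +1, so 2 is a residue.
(3/487) = −1, so 3 is the smallest positive non-residue mod 487.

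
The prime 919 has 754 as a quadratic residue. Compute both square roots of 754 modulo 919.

Since 919 ≡ 3 (mod 4), a square root of 754 is 754^((919+1)/4) = 754^230 mod 919.
Repeated squaring: 754^2≡574, 754^4≡474, 754^8≡440, 754^16≡610, 754^32≡824, 754^64≡754, 754^128≡574 (mod 919).
754^230 = 754^(128+64+32+4+2) ≡ 824 (mod 919).
Check: 824² = 678976 ≡ 754 (mod 919). The two roots are 95 and 824.

95, 824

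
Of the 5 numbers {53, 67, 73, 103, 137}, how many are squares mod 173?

3

(53/173) = -1 → non-residue.
(67/173) = +1 → QR.
(73/173) = +1 → QR.
(103/173) = -1 → non-residue.
(137/173) = +1 → QR.
Total quadratic residues among the 5: 3.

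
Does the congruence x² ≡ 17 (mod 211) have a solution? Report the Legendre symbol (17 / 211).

-1

Reciprocity: 17 ≡ 1 and 211 ≡ 3 (mod 4), so (17/211) = +(211/17).
Reduce top mod 17: now compute (7/17).
Reciprocity: 7 ≡ 3 and 17 ≡ 1 (mod 4), so (7/17) = +(17/7).
Reduce top mod 7: now compute (3/7).
Reciprocity: 3 ≡ 3 and 7 ≡ 3 (mod 4), so (3/7) = −(7/3).
Reduce top mod 3: now compute (1/3).
Reached (1/3) = 1. Collecting the sign flips along the way, the symbol is -1.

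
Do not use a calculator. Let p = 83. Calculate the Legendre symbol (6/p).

-1

Pull out 2: since 83 ≡ 3 (mod 8), (2/83) = -1.
Reciprocity: 3 ≡ 3 and 83 ≡ 3 (mod 4), so (3/83) = −(83/3).
Reduce top mod 3: now compute (2/3).
Pull out 2: since 3 ≡ 3 (mod 8), (2/3) = -1.
Reached (1/3) = 1. Collecting the sign flips along the way, the symbol is -1.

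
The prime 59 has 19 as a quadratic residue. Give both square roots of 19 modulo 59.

Since 59 ≡ 3 (mod 4), a square root of 19 is 19^((59+1)/4) = 19^15 mod 59.
Repeated squaring: 19^2≡7, 19^4≡49, 19^8≡41 (mod 59).
19^15 = 19^(8+4+2+1) ≡ 45 (mod 59).
Check: 45² = 2025 ≡ 19 (mod 59). The two roots are 14 and 45.

14, 45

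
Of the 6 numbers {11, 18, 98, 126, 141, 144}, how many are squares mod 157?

4

(11/157) = +1 → QR.
(18/157) = -1 → non-residue.
(98/157) = -1 → non-residue.
(126/157) = +1 → QR.
(141/157) = +1 → QR.
(144/157) = +1 → QR.
Total quadratic residues among the 6: 4.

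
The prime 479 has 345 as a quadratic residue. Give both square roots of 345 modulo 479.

102, 377

Since 479 ≡ 3 (mod 4), a square root of 345 is 345^((479+1)/4) = 345^120 mod 479.
Repeated squaring: 345^2≡233, 345^4≡162, 345^8≡378, 345^16≡142, 345^32≡46, 345^64≡200 (mod 479).
345^120 = 345^(64+32+16+8) ≡ 377 (mod 479).
Check: 377² = 142129 ≡ 345 (mod 479). The two roots are 102 and 377.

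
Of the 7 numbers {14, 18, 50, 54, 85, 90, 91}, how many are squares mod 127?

2

(14/127) = -1 → non-residue.
(18/127) = +1 → QR.
(50/127) = +1 → QR.
(54/127) = -1 → non-residue.
(85/127) = -1 → non-residue.
(90/127) = -1 → non-residue.
(91/127) = -1 → non-residue.
Total quadratic residues among the 7: 2.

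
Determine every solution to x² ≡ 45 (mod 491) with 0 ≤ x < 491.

Since 491 ≡ 3 (mod 4), a square root of 45 is 45^((491+1)/4) = 45^123 mod 491.
Repeated squaring: 45^2≡61, 45^4≡284, 45^8≡132, 45^16≡239, 45^32≡165, 45^64≡220 (mod 491).
45^123 = 45^(64+32+16+8+2+1) ≡ 441 (mod 491).
Check: 441² = 194481 ≡ 45 (mod 491). The two roots are 50 and 441.

50, 441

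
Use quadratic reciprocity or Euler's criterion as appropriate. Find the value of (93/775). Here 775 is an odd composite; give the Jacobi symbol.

Reciprocity: 93 ≡ 1 and 775 ≡ 3 (mod 4), so (93/775) = +(775/93).
Reduce top mod 93: now compute (31/93).
Reciprocity: 31 ≡ 3 and 93 ≡ 1 (mod 4), so (31/93) = +(93/31).
Reduce top mod 31: now compute (0/31).
Top reduces to 0: gcd > 1, so the symbol is 0.

0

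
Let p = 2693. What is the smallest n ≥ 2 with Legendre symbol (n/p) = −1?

2

(2/2693) = −1, so 2 is the smallest positive non-residue mod 2693.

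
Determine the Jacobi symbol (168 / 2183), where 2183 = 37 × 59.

1

Pull out 2^3: since 2183 ≡ 7 (mod 8), (2/2183) = +1, so (2/2183)^3 = +1.
Reciprocity: 21 ≡ 1 and 2183 ≡ 3 (mod 4), so (21/2183) = +(2183/21).
Reduce top mod 21: now compute (20/21).
Pull out 2^2: since 21 ≡ 5 (mod 8), (2/21) = -1, so (2/21)^2 = +1.
Reciprocity: 5 ≡ 1 and 21 ≡ 1 (mod 4), so (5/21) = +(21/5).
Reduce top mod 5: now compute (1/5).
Reached (1/5) = 1. Collecting the sign flips along the way, the symbol is +1.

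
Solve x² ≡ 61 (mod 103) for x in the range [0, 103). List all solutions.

Since 103 ≡ 3 (mod 4), a square root of 61 is 61^((103+1)/4) = 61^26 mod 103.
Repeated squaring: 61^2≡13, 61^4≡66, 61^8≡30, 61^16≡76 (mod 103).
61^26 = 61^(16+8+2) ≡ 79 (mod 103).
Check: 79² = 6241 ≡ 61 (mod 103). The two roots are 24 and 79.

24, 79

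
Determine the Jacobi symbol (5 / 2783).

Reciprocity: 5 ≡ 1 and 2783 ≡ 3 (mod 4), so (5/2783) = +(2783/5).
Reduce top mod 5: now compute (3/5).
Reciprocity: 3 ≡ 3 and 5 ≡ 1 (mod 4), so (3/5) = +(5/3).
Reduce top mod 3: now compute (2/3).
Pull out 2: since 3 ≡ 3 (mod 8), (2/3) = -1.
Reached (1/3) = 1. Collecting the sign flips along the way, the symbol is -1.

-1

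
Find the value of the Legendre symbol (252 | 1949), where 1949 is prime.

Pull out 2^2: since 1949 ≡ 5 (mod 8), (2/1949) = -1, so (2/1949)^2 = +1.
Reciprocity: 63 ≡ 3 and 1949 ≡ 1 (mod 4), so (63/1949) = +(1949/63).
Reduce top mod 63: now compute (59/63).
Reciprocity: 59 ≡ 3 and 63 ≡ 3 (mod 4), so (59/63) = −(63/59).
Reduce top mod 59: now compute (4/59).
Pull out 2^2: since 59 ≡ 3 (mod 8), (2/59) = -1, so (2/59)^2 = +1.
Reached (1/59) = 1. Collecting the sign flips along the way, the symbol is -1.

-1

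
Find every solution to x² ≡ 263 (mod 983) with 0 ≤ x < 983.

Since 983 ≡ 3 (mod 4), a square root of 263 is 263^((983+1)/4) = 263^246 mod 983.
Repeated squaring: 263^2≡359, 263^4≡108, 263^8≡851, 263^16≡713, 263^32≡158, 263^64≡389, 263^128≡922 (mod 983).
263^246 = 263^(128+64+32+16+4+2) ≡ 613 (mod 983).
Check: 613² = 375769 ≡ 263 (mod 983). The two roots are 370 and 613.

370, 613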